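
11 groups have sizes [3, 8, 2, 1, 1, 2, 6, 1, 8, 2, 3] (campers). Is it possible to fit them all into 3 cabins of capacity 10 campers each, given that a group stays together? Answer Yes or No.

No

Total = 37 campers; ⌈37/10⌉ = 4.
At least 4 cabins are required, but only 3 are allowed.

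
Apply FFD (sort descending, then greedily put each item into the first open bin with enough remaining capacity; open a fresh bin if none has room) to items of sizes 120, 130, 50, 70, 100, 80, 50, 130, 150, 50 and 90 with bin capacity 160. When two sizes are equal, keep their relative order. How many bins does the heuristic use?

8

Sorted descending: 150, 130, 130, 120, 100, 90, 80, 70, 50, 50, 50.
  150 → bin 1 (new)  [load 150/160]
  130 → bin 2 (new)  [load 130/160]
  130 → bin 3 (new)  [load 130/160]
  120 → bin 4 (new)  [load 120/160]
  100 → bin 5 (new)  [load 100/160]
  90 → bin 6 (new)  [load 90/160]
  80 → bin 7 (new)  [load 80/160]
  70 → bin 6  [load 160/160]
  50 → bin 5  [load 150/160]
  50 → bin 7  [load 130/160]
  50 → bin 8 (new)  [load 50/160]
8 bins opened.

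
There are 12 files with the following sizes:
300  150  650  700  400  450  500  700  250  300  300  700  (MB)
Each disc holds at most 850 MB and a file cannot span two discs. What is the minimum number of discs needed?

7

Total = 700 + 700 + 700 + 650 + 500 + 450 + 400 + 300 + 300 + 300 + 250 + 150 = 5400 MB.
Lower bound: ⌈5400/850⌉ = 7 discs.
A packing using 7 discs:
  disc 1: 700 + 150 = 850
  disc 2: 700 = 700
  disc 3: 700 = 700
  disc 4: 650 = 650
  disc 5: 500 + 300 = 800
  disc 6: 450 + 400 = 850
  disc 7: 300 + 300 + 250 = 850
This matches the lower bound, so 7 is optimal.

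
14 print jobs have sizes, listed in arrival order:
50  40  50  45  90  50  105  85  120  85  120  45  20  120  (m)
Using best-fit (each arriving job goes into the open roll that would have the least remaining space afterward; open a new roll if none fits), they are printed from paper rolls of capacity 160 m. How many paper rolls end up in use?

  50 → roll 1 (new)  [load 50/160]
  40 → roll 1  [load 90/160]
  50 → roll 1  [load 140/160]
  45 → roll 2 (new)  [load 45/160]
  90 → roll 2  [load 135/160]
  50 → roll 3 (new)  [load 50/160]
  105 → roll 3  [load 155/160]
  85 → roll 4 (new)  [load 85/160]
  120 → roll 5 (new)  [load 120/160]
  85 → roll 6 (new)  [load 85/160]
  120 → roll 7 (new)  [load 120/160]
  45 → roll 4  [load 130/160]
  20 → roll 1  [load 160/160]
  120 → roll 8 (new)  [load 120/160]
8 paper rolls opened.

8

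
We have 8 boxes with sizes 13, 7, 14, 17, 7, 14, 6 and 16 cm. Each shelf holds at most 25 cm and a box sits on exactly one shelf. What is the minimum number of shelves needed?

5

Total = 17 + 16 + 14 + 14 + 13 + 7 + 7 + 6 = 94 cm.
Lower bound: ⌈94/25⌉ = 4 shelves.
Also, 5 boxes each exceed 25/2 cm, and no two of those can share a shelf, so at least 5 shelves are needed.
A packing using 5 shelves:
  shelf 1: 17 + 7 = 24
  shelf 2: 16 + 7 = 23
  shelf 3: 14 + 6 = 20
  shelf 4: 14 = 14
  shelf 5: 13 = 13
This matches the lower bound, so 5 is optimal.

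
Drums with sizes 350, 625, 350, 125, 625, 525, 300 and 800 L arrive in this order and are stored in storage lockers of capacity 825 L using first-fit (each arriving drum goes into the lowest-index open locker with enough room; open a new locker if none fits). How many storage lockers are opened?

  350 → locker 1 (new)  [load 350/825]
  625 → locker 2 (new)  [load 625/825]
  350 → locker 1  [load 700/825]
  125 → locker 1  [load 825/825]
  625 → locker 3 (new)  [load 625/825]
  525 → locker 4 (new)  [load 525/825]
  300 → locker 4  [load 825/825]
  800 → locker 5 (new)  [load 800/825]
5 storage lockers opened.

5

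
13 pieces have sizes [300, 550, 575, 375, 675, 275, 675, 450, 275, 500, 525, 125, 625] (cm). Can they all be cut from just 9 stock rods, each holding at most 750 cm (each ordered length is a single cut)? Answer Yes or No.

No

Total = 5925 cm; ⌈5925/750⌉ = 8.
The bound of 8 does not rule out 9, but exhaustive search shows no assignment into 9 stock rods of capacity 750 cm exists — the minimum is 10.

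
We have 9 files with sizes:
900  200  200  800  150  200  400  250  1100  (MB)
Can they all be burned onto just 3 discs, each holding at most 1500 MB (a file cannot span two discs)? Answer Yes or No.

Yes

A valid assignment using 3 discs:
  disc 1: 1100 + 400 = 1500
  disc 2: 900 + 250 + 200 + 150 = 1500
  disc 3: 800 + 200 + 200 = 1200
Every load is within 1500 MB, so 3 discs suffice.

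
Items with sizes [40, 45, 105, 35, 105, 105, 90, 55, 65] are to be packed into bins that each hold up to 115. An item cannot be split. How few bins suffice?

Total = 105 + 105 + 105 + 90 + 65 + 55 + 45 + 40 + 35 = 645.
Lower bound: ⌈645/115⌉ = 6 bins.
A packing using 7 bins:
  bin 1: 105 = 105
  bin 2: 105 = 105
  bin 3: 105 = 105
  bin 4: 90 = 90
  bin 5: 65 + 45 = 110
  bin 6: 55 + 40 = 95
  bin 7: 35 = 35
No arrangement into 6 bins stays within capacity, so 7 is optimal.

7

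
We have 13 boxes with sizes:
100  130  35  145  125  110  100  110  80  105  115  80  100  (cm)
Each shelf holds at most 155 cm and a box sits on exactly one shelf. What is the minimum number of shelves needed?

Total = 145 + 130 + 125 + 115 + 110 + 110 + 105 + 100 + 100 + 100 + 80 + 80 + 35 = 1335 cm.
Lower bound: ⌈1335/155⌉ = 9 shelves.
Also, 12 boxes each exceed 155/2 cm, and no two of those can share a shelf, so at least 12 shelves are needed.
A packing using 12 shelves:
  shelf 1: 145 = 145
  shelf 2: 130 = 130
  shelf 3: 125 = 125
  shelf 4: 115 + 35 = 150
  shelf 5: 110 = 110
  shelf 6: 110 = 110
  shelf 7: 105 = 105
  shelf 8: 100 = 100
  shelf 9: 100 = 100
  shelf 10: 100 = 100
  shelf 11: 80 = 80
  shelf 12: 80 = 80
This matches the lower bound, so 12 is optimal.

12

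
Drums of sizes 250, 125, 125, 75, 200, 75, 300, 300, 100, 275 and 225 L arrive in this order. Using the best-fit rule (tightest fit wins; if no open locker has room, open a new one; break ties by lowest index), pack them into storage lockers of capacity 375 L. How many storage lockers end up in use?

  250 → locker 1 (new)  [load 250/375]
  125 → locker 1  [load 375/375]
  125 → locker 2 (new)  [load 125/375]
  75 → locker 2  [load 200/375]
  200 → locker 3 (new)  [load 200/375]
  75 → locker 2  [load 275/375]
  300 → locker 4 (new)  [load 300/375]
  300 → locker 5 (new)  [load 300/375]
  100 → locker 2  [load 375/375]
  275 → locker 6 (new)  [load 275/375]
  225 → locker 7 (new)  [load 225/375]
7 storage lockers opened.

7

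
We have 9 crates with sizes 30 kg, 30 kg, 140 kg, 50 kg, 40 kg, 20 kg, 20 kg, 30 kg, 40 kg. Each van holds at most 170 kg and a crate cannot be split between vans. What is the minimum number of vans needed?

Total = 140 + 50 + 40 + 40 + 30 + 30 + 30 + 20 + 20 = 400 kg.
Lower bound: ⌈400/170⌉ = 3 vans.
A packing using 3 vans:
  van 1: 140 + 30 = 170
  van 2: 50 + 40 + 40 + 30 = 160
  van 3: 30 + 20 + 20 = 70
This matches the lower bound, so 3 is optimal.

3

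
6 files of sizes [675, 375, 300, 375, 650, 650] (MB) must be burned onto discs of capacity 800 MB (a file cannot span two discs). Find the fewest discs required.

Total = 675 + 650 + 650 + 375 + 375 + 300 = 3025 MB.
Lower bound: ⌈3025/800⌉ = 4 discs.
A packing using 5 discs:
  disc 1: 675 = 675
  disc 2: 650 = 650
  disc 3: 650 = 650
  disc 4: 375 + 375 = 750
  disc 5: 300 = 300
No arrangement into 4 discs stays within capacity, so 5 is optimal.

5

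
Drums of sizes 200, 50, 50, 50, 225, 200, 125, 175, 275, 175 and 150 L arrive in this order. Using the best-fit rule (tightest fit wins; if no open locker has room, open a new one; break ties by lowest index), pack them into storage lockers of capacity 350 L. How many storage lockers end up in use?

  200 → locker 1 (new)  [load 200/350]
  50 → locker 1  [load 250/350]
  50 → locker 1  [load 300/350]
  50 → locker 1  [load 350/350]
  225 → locker 2 (new)  [load 225/350]
  200 → locker 3 (new)  [load 200/350]
  125 → locker 2  [load 350/350]
  175 → locker 4 (new)  [load 175/350]
  275 → locker 5 (new)  [load 275/350]
  175 → locker 4  [load 350/350]
  150 → locker 3  [load 350/350]
5 storage lockers opened.

5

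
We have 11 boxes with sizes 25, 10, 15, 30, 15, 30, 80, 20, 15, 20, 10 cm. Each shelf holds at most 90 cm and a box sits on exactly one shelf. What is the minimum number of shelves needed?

3

Total = 80 + 30 + 30 + 25 + 20 + 20 + 15 + 15 + 15 + 10 + 10 = 270 cm.
Lower bound: ⌈270/90⌉ = 3 shelves.
A packing using 3 shelves:
  shelf 1: 80 + 10 = 90
  shelf 2: 30 + 30 + 20 + 10 = 90
  shelf 3: 25 + 20 + 15 + 15 + 15 = 90
This matches the lower bound, so 3 is optimal.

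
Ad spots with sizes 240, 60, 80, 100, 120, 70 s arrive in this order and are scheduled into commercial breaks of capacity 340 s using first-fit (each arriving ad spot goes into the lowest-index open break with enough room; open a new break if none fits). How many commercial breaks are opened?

  240 → break 1 (new)  [load 240/340]
  60 → break 1  [load 300/340]
  80 → break 2 (new)  [load 80/340]
  100 → break 2  [load 180/340]
  120 → break 2  [load 300/340]
  70 → break 3 (new)  [load 70/340]
3 commercial breaks opened.

3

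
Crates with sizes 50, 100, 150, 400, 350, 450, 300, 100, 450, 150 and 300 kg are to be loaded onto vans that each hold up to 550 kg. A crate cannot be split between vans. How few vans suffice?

6

Total = 450 + 450 + 400 + 350 + 300 + 300 + 150 + 150 + 100 + 100 + 50 = 2800 kg.
Lower bound: ⌈2800/550⌉ = 6 vans.
A packing using 6 vans:
  van 1: 450 + 100 = 550
  van 2: 450 + 100 = 550
  van 3: 400 + 150 = 550
  van 4: 350 + 150 + 50 = 550
  van 5: 300 = 300
  van 6: 300 = 300
This matches the lower bound, so 6 is optimal.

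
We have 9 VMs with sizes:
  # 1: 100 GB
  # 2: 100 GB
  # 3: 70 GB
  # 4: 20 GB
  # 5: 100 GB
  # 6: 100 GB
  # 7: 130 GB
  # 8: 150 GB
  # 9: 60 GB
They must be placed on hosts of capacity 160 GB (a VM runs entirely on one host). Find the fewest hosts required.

7

Total = 150 + 130 + 100 + 100 + 100 + 100 + 70 + 60 + 20 = 830 GB.
Lower bound: ⌈830/160⌉ = 6 hosts.
A packing using 7 hosts:
  host 1: 150 = 150
  host 2: 130 + 20 = 150
  host 3: 100 + 60 = 160
  host 4: 100 = 100
  host 5: 100 = 100
  host 6: 100 = 100
  host 7: 70 = 70
No arrangement into 6 hosts stays within capacity, so 7 is optimal.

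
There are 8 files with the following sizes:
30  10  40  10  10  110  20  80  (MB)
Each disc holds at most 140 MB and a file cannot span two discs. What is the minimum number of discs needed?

3

Total = 110 + 80 + 40 + 30 + 20 + 10 + 10 + 10 = 310 MB.
Lower bound: ⌈310/140⌉ = 3 discs.
A packing using 3 discs:
  disc 1: 110 + 30 = 140
  disc 2: 80 + 40 + 20 = 140
  disc 3: 10 + 10 + 10 = 30
This matches the lower bound, so 3 is optimal.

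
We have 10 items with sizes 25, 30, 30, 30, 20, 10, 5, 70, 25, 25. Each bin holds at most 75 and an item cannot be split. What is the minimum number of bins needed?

Total = 70 + 30 + 30 + 30 + 25 + 25 + 25 + 20 + 10 + 5 = 270.
Lower bound: ⌈270/75⌉ = 4 bins.
A packing using 4 bins:
  bin 1: 70 + 5 = 75
  bin 2: 30 + 30 + 10 = 70
  bin 3: 30 + 25 + 20 = 75
  bin 4: 25 + 25 = 50
This matches the lower bound, so 4 is optimal.

4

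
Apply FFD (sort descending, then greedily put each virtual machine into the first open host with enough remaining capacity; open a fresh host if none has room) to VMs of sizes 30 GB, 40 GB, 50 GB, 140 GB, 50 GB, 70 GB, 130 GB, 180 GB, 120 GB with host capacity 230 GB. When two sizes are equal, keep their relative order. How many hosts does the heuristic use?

4

Sorted descending: 180, 140, 130, 120, 70, 50, 50, 40, 30.
  180 → host 1 (new)  [load 180/230]
  140 → host 2 (new)  [load 140/230]
  130 → host 3 (new)  [load 130/230]
  120 → host 4 (new)  [load 120/230]
  70 → host 2  [load 210/230]
  50 → host 1  [load 230/230]
  50 → host 3  [load 180/230]
  40 → host 3  [load 220/230]
  30 → host 4  [load 150/230]
4 hosts opened.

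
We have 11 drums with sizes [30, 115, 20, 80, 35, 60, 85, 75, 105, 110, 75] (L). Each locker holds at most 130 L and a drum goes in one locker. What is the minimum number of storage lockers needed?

8

Total = 115 + 110 + 105 + 85 + 80 + 75 + 75 + 60 + 35 + 30 + 20 = 790 L.
Lower bound: ⌈790/130⌉ = 7 storage lockers.
A packing using 8 storage lockers:
  locker 1: 115 = 115
  locker 2: 110 + 20 = 130
  locker 3: 105 = 105
  locker 4: 85 + 35 = 120
  locker 5: 80 + 30 = 110
  locker 6: 75 = 75
  locker 7: 75 = 75
  locker 8: 60 = 60
No arrangement into 7 storage lockers stays within capacity, so 8 is optimal.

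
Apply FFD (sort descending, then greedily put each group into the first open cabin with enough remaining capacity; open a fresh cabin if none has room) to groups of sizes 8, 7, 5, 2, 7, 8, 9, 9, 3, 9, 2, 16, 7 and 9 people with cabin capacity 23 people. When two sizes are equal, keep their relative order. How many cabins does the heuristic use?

Sorted descending: 16, 9, 9, 9, 9, 8, 8, 7, 7, 7, 5, 3, 2, 2.
  16 → cabin 1 (new)  [load 16/23]
  9 → cabin 2 (new)  [load 9/23]
  9 → cabin 2  [load 18/23]
  9 → cabin 3 (new)  [load 9/23]
  9 → cabin 3  [load 18/23]
  8 → cabin 4 (new)  [load 8/23]
  8 → cabin 4  [load 16/23]
  7 → cabin 1  [load 23/23]
  7 → cabin 4  [load 23/23]
  7 → cabin 5 (new)  [load 7/23]
  5 → cabin 2  [load 23/23]
  3 → cabin 3  [load 21/23]
  2 → cabin 3  [load 23/23]
  2 → cabin 5  [load 9/23]
5 cabins opened.

5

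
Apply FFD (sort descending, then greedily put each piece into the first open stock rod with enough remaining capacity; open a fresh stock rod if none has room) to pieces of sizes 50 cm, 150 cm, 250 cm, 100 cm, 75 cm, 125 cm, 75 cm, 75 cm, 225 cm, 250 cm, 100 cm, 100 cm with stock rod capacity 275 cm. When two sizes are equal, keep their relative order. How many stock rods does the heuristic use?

6

Sorted descending: 250, 250, 225, 150, 125, 100, 100, 100, 75, 75, 75, 50.
  250 → stock rod 1 (new)  [load 250/275]
  250 → stock rod 2 (new)  [load 250/275]
  225 → stock rod 3 (new)  [load 225/275]
  150 → stock rod 4 (new)  [load 150/275]
  125 → stock rod 4  [load 275/275]
  100 → stock rod 5 (new)  [load 100/275]
  100 → stock rod 5  [load 200/275]
  100 → stock rod 6 (new)  [load 100/275]
  75 → stock rod 5  [load 275/275]
  75 → stock rod 6  [load 175/275]
  75 → stock rod 6  [load 250/275]
  50 → stock rod 3  [load 275/275]
6 stock rods opened.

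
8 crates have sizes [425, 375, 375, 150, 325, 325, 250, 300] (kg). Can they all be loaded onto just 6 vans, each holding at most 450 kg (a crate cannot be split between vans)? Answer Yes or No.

No

Total = 2525 kg; ⌈2525/450⌉ = 6.
7 crates each exceed half the capacity and cannot share a van, forcing at least 7 vans.
At least 7 vans are required, but only 6 are allowed.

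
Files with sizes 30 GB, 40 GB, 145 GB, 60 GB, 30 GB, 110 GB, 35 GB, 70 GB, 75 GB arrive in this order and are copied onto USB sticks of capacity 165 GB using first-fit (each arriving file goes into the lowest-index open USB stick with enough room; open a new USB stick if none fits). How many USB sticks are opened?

4

  30 → USB stick 1 (new)  [load 30/165]
  40 → USB stick 1  [load 70/165]
  145 → USB stick 2 (new)  [load 145/165]
  60 → USB stick 1  [load 130/165]
  30 → USB stick 1  [load 160/165]
  110 → USB stick 3 (new)  [load 110/165]
  35 → USB stick 3  [load 145/165]
  70 → USB stick 4 (new)  [load 70/165]
  75 → USB stick 4  [load 145/165]
4 USB sticks opened.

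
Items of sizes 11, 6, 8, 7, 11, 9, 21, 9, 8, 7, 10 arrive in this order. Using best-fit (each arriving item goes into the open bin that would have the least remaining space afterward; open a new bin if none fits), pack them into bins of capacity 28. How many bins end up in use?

  11 → bin 1 (new)  [load 11/28]
  6 → bin 1  [load 17/28]
  8 → bin 1  [load 25/28]
  7 → bin 2 (new)  [load 7/28]
  11 → bin 2  [load 18/28]
  9 → bin 2  [load 27/28]
  21 → bin 3 (new)  [load 21/28]
  9 → bin 4 (new)  [load 9/28]
  8 → bin 4  [load 17/28]
  7 → bin 3  [load 28/28]
  10 → bin 4  [load 27/28]
4 bins opened.

4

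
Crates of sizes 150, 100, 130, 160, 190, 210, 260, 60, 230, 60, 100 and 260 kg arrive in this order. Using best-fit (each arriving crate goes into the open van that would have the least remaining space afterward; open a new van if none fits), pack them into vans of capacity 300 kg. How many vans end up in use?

7

  150 → van 1 (new)  [load 150/300]
  100 → van 1  [load 250/300]
  130 → van 2 (new)  [load 130/300]
  160 → van 2  [load 290/300]
  190 → van 3 (new)  [load 190/300]
  210 → van 4 (new)  [load 210/300]
  260 → van 5 (new)  [load 260/300]
  60 → van 4  [load 270/300]
  230 → van 6 (new)  [load 230/300]
  60 → van 6  [load 290/300]
  100 → van 3  [load 290/300]
  260 → van 7 (new)  [load 260/300]
7 vans opened.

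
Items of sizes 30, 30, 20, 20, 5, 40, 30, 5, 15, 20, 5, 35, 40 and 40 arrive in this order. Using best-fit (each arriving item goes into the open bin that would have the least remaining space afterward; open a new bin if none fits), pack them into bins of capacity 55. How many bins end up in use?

  30 → bin 1 (new)  [load 30/55]
  30 → bin 2 (new)  [load 30/55]
  20 → bin 1  [load 50/55]
  20 → bin 2  [load 50/55]
  5 → bin 1  [load 55/55]
  40 → bin 3 (new)  [load 40/55]
  30 → bin 4 (new)  [load 30/55]
  5 → bin 2  [load 55/55]
  15 → bin 3  [load 55/55]
  20 → bin 4  [load 50/55]
  5 → bin 4  [load 55/55]
  35 → bin 5 (new)  [load 35/55]
  40 → bin 6 (new)  [load 40/55]
  40 → bin 7 (new)  [load 40/55]
7 bins opened.

7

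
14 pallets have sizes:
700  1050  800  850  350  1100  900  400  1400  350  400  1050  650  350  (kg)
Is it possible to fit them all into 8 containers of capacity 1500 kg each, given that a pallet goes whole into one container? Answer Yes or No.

A valid assignment using 8 containers:
  container 1: 1400 = 1400
  container 2: 1100 + 400 = 1500
  container 3: 1050 + 400 = 1450
  container 4: 1050 + 350 = 1400
  container 5: 900 + 350 = 1250
  container 6: 850 + 650 = 1500
  container 7: 800 + 700 = 1500
  container 8: 350 = 350
Every load is within 1500 kg, so 8 containers suffice.

Yes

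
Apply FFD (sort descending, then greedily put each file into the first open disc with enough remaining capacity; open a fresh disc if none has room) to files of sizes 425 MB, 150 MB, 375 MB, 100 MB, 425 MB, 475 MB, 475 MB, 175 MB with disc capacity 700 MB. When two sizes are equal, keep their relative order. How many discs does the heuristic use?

Sorted descending: 475, 475, 425, 425, 375, 175, 150, 100.
  475 → disc 1 (new)  [load 475/700]
  475 → disc 2 (new)  [load 475/700]
  425 → disc 3 (new)  [load 425/700]
  425 → disc 4 (new)  [load 425/700]
  375 → disc 5 (new)  [load 375/700]
  175 → disc 1  [load 650/700]
  150 → disc 2  [load 625/700]
  100 → disc 3  [load 525/700]
5 discs opened.

5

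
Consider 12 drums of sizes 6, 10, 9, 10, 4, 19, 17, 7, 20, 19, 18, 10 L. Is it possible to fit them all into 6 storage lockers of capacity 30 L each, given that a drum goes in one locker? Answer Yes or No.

Yes

A valid assignment using 6 storage lockers:
  locker 1: 20 + 10 = 30
  locker 2: 19 + 10 = 29
  locker 3: 19 + 10 = 29
  locker 4: 18 + 9 = 27
  locker 5: 17 + 7 + 6 = 30
  locker 6: 4 = 4
Every load is within 30 L, so 6 storage lockers suffice.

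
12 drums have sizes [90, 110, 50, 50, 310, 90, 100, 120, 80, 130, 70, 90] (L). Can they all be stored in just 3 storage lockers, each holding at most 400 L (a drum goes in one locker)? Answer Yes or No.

No

Total = 1290 L; ⌈1290/400⌉ = 4.
At least 4 storage lockers are required, but only 3 are allowed.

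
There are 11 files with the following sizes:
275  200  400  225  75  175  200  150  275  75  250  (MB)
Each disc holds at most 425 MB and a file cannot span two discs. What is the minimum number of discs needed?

Total = 400 + 275 + 275 + 250 + 225 + 200 + 200 + 175 + 150 + 75 + 75 = 2300 MB.
Lower bound: ⌈2300/425⌉ = 6 discs.
A packing using 6 discs:
  disc 1: 400 = 400
  disc 2: 275 + 150 = 425
  disc 3: 275 + 75 + 75 = 425
  disc 4: 250 + 175 = 425
  disc 5: 225 + 200 = 425
  disc 6: 200 = 200
This matches the lower bound, so 6 is optimal.

6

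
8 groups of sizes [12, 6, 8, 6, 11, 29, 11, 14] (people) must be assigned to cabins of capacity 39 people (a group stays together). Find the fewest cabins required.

3

Total = 29 + 14 + 12 + 11 + 11 + 8 + 6 + 6 = 97 people.
Lower bound: ⌈97/39⌉ = 3 cabins.
A packing using 3 cabins:
  cabin 1: 29 + 8 = 37
  cabin 2: 14 + 12 + 11 = 37
  cabin 3: 11 + 6 + 6 = 23
This matches the lower bound, so 3 is optimal.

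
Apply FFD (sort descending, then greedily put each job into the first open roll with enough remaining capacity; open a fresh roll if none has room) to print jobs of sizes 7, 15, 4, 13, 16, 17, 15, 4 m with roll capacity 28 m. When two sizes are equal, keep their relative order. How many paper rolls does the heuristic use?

Sorted descending: 17, 16, 15, 15, 13, 7, 4, 4.
  17 → roll 1 (new)  [load 17/28]
  16 → roll 2 (new)  [load 16/28]
  15 → roll 3 (new)  [load 15/28]
  15 → roll 4 (new)  [load 15/28]
  13 → roll 3  [load 28/28]
  7 → roll 1  [load 24/28]
  4 → roll 1  [load 28/28]
  4 → roll 2  [load 20/28]
4 paper rolls opened.

4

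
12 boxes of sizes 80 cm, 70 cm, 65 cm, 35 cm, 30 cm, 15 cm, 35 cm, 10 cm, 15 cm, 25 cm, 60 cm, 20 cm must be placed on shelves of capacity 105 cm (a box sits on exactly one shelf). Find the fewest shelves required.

5

Total = 80 + 70 + 65 + 60 + 35 + 35 + 30 + 25 + 20 + 15 + 15 + 10 = 460 cm.
Lower bound: ⌈460/105⌉ = 5 shelves.
A packing using 5 shelves:
  shelf 1: 80 + 25 = 105
  shelf 2: 70 + 35 = 105
  shelf 3: 65 + 35 = 100
  shelf 4: 60 + 30 + 15 = 105
  shelf 5: 20 + 15 + 10 = 45
This matches the lower bound, so 5 is optimal.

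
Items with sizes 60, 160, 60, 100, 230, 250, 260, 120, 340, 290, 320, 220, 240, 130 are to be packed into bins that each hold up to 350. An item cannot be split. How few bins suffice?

9

Total = 340 + 320 + 290 + 260 + 250 + 240 + 230 + 220 + 160 + 130 + 120 + 100 + 60 + 60 = 2780.
Lower bound: ⌈2780/350⌉ = 8 bins.
A packing using 9 bins:
  bin 1: 340 = 340
  bin 2: 320 = 320
  bin 3: 290 + 60 = 350
  bin 4: 260 + 60 = 320
  bin 5: 250 + 100 = 350
  bin 6: 240 = 240
  bin 7: 230 + 120 = 350
  bin 8: 220 + 130 = 350
  bin 9: 160 = 160
No arrangement into 8 bins stays within capacity, so 9 is optimal.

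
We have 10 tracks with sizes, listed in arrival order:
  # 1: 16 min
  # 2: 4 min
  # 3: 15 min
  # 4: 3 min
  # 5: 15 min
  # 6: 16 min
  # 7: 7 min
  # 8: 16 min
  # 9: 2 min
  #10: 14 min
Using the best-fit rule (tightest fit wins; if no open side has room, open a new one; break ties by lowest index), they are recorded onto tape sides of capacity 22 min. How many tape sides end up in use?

6

  16 → side 1 (new)  [load 16/22]
  4 → side 1  [load 20/22]
  15 → side 2 (new)  [load 15/22]
  3 → side 2  [load 18/22]
  15 → side 3 (new)  [load 15/22]
  16 → side 4 (new)  [load 16/22]
  7 → side 3  [load 22/22]
  16 → side 5 (new)  [load 16/22]
  2 → side 1  [load 22/22]
  14 → side 6 (new)  [load 14/22]
6 tape sides opened.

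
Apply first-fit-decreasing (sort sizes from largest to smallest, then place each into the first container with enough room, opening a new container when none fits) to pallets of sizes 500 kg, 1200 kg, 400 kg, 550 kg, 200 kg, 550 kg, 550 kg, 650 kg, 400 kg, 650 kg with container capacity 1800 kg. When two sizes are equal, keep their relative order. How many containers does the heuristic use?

4

Sorted descending: 1200, 650, 650, 550, 550, 550, 500, 400, 400, 200.
  1200 → container 1 (new)  [load 1200/1800]
  650 → container 2 (new)  [load 650/1800]
  650 → container 2  [load 1300/1800]
  550 → container 1  [load 1750/1800]
  550 → container 3 (new)  [load 550/1800]
  550 → container 3  [load 1100/1800]
  500 → container 2  [load 1800/1800]
  400 → container 3  [load 1500/1800]
  400 → container 4 (new)  [load 400/1800]
  200 → container 3  [load 1700/1800]
4 containers opened.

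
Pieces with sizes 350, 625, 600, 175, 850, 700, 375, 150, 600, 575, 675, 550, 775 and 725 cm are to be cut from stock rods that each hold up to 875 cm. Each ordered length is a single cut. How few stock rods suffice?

11

Total = 850 + 775 + 725 + 700 + 675 + 625 + 600 + 600 + 575 + 550 + 375 + 350 + 175 + 150 = 7725 cm.
Lower bound: ⌈7725/875⌉ = 9 stock rods.
Also, 10 pieces each exceed 875/2 cm, and no two of those can share a stock rod, so at least 10 stock rods are needed.
A packing using 11 stock rods:
  stock rod 1: 850 = 850
  stock rod 2: 775 = 775
  stock rod 3: 725 + 150 = 875
  stock rod 4: 700 + 175 = 875
  stock rod 5: 675 = 675
  stock rod 6: 625 = 625
  stock rod 7: 600 = 600
  stock rod 8: 600 = 600
  stock rod 9: 575 = 575
  stock rod 10: 550 = 550
  stock rod 11: 375 + 350 = 725
No arrangement into 10 stock rods stays within capacity, so 11 is optimal.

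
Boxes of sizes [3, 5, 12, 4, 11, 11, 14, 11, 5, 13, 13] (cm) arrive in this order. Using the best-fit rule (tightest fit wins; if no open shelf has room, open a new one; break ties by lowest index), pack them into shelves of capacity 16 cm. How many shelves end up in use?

  3 → shelf 1 (new)  [load 3/16]
  5 → shelf 1  [load 8/16]
  12 → shelf 2 (new)  [load 12/16]
  4 → shelf 2  [load 16/16]
  11 → shelf 3 (new)  [load 11/16]
  11 → shelf 4 (new)  [load 11/16]
  14 → shelf 5 (new)  [load 14/16]
  11 → shelf 6 (new)  [load 11/16]
  5 → shelf 3  [load 16/16]
  13 → shelf 7 (new)  [load 13/16]
  13 → shelf 8 (new)  [load 13/16]
8 shelves opened.

8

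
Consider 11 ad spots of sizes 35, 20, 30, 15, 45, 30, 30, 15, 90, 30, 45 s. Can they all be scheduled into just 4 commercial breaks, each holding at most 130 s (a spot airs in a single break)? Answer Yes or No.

A valid assignment using 4 commercial breaks:
  break 1: 90 + 35 = 125
  break 2: 45 + 45 + 30 = 120
  break 3: 30 + 30 + 30 + 20 + 15 = 125
  break 4: 15 = 15
Every load is within 130 s, so 4 commercial breaks suffice.

Yes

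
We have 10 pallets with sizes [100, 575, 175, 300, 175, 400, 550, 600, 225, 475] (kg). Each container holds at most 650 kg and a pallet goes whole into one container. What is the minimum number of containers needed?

6

Total = 600 + 575 + 550 + 475 + 400 + 300 + 225 + 175 + 175 + 100 = 3575 kg.
Lower bound: ⌈3575/650⌉ = 6 containers.
A packing using 6 containers:
  container 1: 600 = 600
  container 2: 575 = 575
  container 3: 550 + 100 = 650
  container 4: 475 + 175 = 650
  container 5: 400 + 225 = 625
  container 6: 300 + 175 = 475
This matches the lower bound, so 6 is optimal.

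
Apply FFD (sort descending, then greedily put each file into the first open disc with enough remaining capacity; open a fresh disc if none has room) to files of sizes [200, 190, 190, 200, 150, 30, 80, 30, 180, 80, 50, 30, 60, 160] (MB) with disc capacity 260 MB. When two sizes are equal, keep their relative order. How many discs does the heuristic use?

Sorted descending: 200, 200, 190, 190, 180, 160, 150, 80, 80, 60, 50, 30, 30, 30.
  200 → disc 1 (new)  [load 200/260]
  200 → disc 2 (new)  [load 200/260]
  190 → disc 3 (new)  [load 190/260]
  190 → disc 4 (new)  [load 190/260]
  180 → disc 5 (new)  [load 180/260]
  160 → disc 6 (new)  [load 160/260]
  150 → disc 7 (new)  [load 150/260]
  80 → disc 5  [load 260/260]
  80 → disc 6  [load 240/260]
  60 → disc 1  [load 260/260]
  50 → disc 2  [load 250/260]
  30 → disc 3  [load 220/260]
  30 → disc 3  [load 250/260]
  30 → disc 4  [load 220/260]
7 discs opened.

7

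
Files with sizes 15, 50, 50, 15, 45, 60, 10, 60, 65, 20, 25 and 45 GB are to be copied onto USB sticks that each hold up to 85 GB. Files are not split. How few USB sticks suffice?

7

Total = 65 + 60 + 60 + 50 + 50 + 45 + 45 + 25 + 20 + 15 + 15 + 10 = 460 GB.
Lower bound: ⌈460/85⌉ = 6 USB sticks.
Also, 7 files each exceed 85/2 GB, and no two of those can share a USB stick, so at least 7 USB sticks are needed.
A packing using 7 USB sticks:
  USB stick 1: 65 + 20 = 85
  USB stick 2: 60 + 25 = 85
  USB stick 3: 60 + 15 + 10 = 85
  USB stick 4: 50 + 15 = 65
  USB stick 5: 50 = 50
  USB stick 6: 45 = 45
  USB stick 7: 45 = 45
This matches the lower bound, so 7 is optimal.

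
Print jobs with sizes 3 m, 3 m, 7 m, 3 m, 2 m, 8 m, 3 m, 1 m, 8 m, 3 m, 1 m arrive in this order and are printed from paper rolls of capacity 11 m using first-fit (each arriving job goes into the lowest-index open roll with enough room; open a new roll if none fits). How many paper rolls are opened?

  3 → roll 1 (new)  [load 3/11]
  3 → roll 1  [load 6/11]
  7 → roll 2 (new)  [load 7/11]
  3 → roll 1  [load 9/11]
  2 → roll 1  [load 11/11]
  8 → roll 3 (new)  [load 8/11]
  3 → roll 2  [load 10/11]
  1 → roll 2  [load 11/11]
  8 → roll 4 (new)  [load 8/11]
  3 → roll 3  [load 11/11]
  1 → roll 4  [load 9/11]
4 paper rolls opened.

4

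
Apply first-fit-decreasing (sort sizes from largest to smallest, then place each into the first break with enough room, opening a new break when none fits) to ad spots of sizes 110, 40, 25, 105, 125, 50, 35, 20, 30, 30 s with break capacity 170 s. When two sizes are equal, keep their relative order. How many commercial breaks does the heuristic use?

4

Sorted descending: 125, 110, 105, 50, 40, 35, 30, 30, 25, 20.
  125 → break 1 (new)  [load 125/170]
  110 → break 2 (new)  [load 110/170]
  105 → break 3 (new)  [load 105/170]
  50 → break 2  [load 160/170]
  40 → break 1  [load 165/170]
  35 → break 3  [load 140/170]
  30 → break 3  [load 170/170]
  30 → break 4 (new)  [load 30/170]
  25 → break 4  [load 55/170]
  20 → break 4  [load 75/170]
4 commercial breaks opened.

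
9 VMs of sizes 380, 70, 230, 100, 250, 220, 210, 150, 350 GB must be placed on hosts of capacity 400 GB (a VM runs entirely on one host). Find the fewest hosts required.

Total = 380 + 350 + 250 + 230 + 220 + 210 + 150 + 100 + 70 = 1960 GB.
Lower bound: ⌈1960/400⌉ = 5 hosts.
Also, 6 VMs each exceed 200 GB, and no two of those can share a host, so at least 6 hosts are needed.
A packing using 6 hosts:
  host 1: 380 = 380
  host 2: 350 = 350
  host 3: 250 + 150 = 400
  host 4: 230 + 100 + 70 = 400
  host 5: 220 = 220
  host 6: 210 = 210
This matches the lower bound, so 6 is optimal.

6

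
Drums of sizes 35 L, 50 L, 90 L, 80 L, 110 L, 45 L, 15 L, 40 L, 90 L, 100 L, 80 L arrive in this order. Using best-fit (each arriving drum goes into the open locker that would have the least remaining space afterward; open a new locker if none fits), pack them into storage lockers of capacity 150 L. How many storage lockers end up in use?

  35 → locker 1 (new)  [load 35/150]
  50 → locker 1  [load 85/150]
  90 → locker 2 (new)  [load 90/150]
  80 → locker 3 (new)  [load 80/150]
  110 → locker 4 (new)  [load 110/150]
  45 → locker 2  [load 135/150]
  15 → locker 2  [load 150/150]
  40 → locker 4  [load 150/150]
  90 → locker 5 (new)  [load 90/150]
  100 → locker 6 (new)  [load 100/150]
  80 → locker 7 (new)  [load 80/150]
7 storage lockers opened.

7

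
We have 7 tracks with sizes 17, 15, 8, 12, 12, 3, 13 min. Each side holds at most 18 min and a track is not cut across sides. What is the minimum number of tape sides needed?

Total = 17 + 15 + 13 + 12 + 12 + 8 + 3 = 80 min.
Lower bound: ⌈80/18⌉ = 5 tape sides.
A packing using 6 tape sides:
  side 1: 17 = 17
  side 2: 15 + 3 = 18
  side 3: 13 = 13
  side 4: 12 = 12
  side 5: 12 = 12
  side 6: 8 = 8
No arrangement into 5 tape sides stays within capacity, so 6 is optimal.

6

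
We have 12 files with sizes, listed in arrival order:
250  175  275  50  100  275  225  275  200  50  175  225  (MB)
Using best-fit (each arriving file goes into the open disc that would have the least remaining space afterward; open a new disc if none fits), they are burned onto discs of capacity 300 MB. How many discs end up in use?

9

  250 → disc 1 (new)  [load 250/300]
  175 → disc 2 (new)  [load 175/300]
  275 → disc 3 (new)  [load 275/300]
  50 → disc 1  [load 300/300]
  100 → disc 2  [load 275/300]
  275 → disc 4 (new)  [load 275/300]
  225 → disc 5 (new)  [load 225/300]
  275 → disc 6 (new)  [load 275/300]
  200 → disc 7 (new)  [load 200/300]
  50 → disc 5  [load 275/300]
  175 → disc 8 (new)  [load 175/300]
  225 → disc 9 (new)  [load 225/300]
9 discs opened.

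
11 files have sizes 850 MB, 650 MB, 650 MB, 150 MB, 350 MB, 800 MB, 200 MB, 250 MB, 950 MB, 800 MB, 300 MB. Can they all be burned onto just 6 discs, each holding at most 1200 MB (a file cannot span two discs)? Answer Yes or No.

A valid assignment using 6 discs:
  disc 1: 950 + 250 = 1200
  disc 2: 850 + 350 = 1200
  disc 3: 800 + 300 = 1100
  disc 4: 800 + 200 + 150 = 1150
  disc 5: 650 = 650
  disc 6: 650 = 650
Every load is within 1200 MB, so 6 discs suffice.

Yes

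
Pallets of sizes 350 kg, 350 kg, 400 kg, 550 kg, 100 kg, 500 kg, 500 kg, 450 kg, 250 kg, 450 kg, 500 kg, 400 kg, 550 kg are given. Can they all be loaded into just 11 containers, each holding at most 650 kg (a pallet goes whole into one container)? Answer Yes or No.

Yes

A valid assignment using 11 containers:
  container 1: 550 + 100 = 650
  container 2: 550 = 550
  container 3: 500 = 500
  container 4: 500 = 500
  container 5: 500 = 500
  container 6: 450 = 450
  container 7: 450 = 450
  container 8: 400 + 250 = 650
  container 9: 400 = 400
  container 10: 350 = 350
  container 11: 350 = 350
Every load is within 650 kg, so 11 containers suffice.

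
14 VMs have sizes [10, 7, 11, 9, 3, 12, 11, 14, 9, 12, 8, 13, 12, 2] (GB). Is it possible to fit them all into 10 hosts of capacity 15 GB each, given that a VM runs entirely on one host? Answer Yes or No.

No

Total = 133 GB; ⌈133/15⌉ = 9.
11 VMs each exceed half the capacity and cannot share a host, forcing at least 11 hosts.
At least 11 hosts are required, but only 10 are allowed.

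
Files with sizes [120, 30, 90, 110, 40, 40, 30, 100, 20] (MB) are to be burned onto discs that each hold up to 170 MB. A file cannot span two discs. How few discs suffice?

4

Total = 120 + 110 + 100 + 90 + 40 + 40 + 30 + 30 + 20 = 580 MB.
Lower bound: ⌈580/170⌉ = 4 discs.
A packing using 4 discs:
  disc 1: 120 + 40 = 160
  disc 2: 110 + 40 + 20 = 170
  disc 3: 100 + 30 + 30 = 160
  disc 4: 90 = 90
This matches the lower bound, so 4 is optimal.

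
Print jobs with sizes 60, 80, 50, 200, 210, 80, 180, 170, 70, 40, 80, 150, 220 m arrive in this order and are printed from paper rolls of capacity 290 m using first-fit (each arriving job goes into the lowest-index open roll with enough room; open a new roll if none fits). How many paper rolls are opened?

  60 → roll 1 (new)  [load 60/290]
  80 → roll 1  [load 140/290]
  50 → roll 1  [load 190/290]
  200 → roll 2 (new)  [load 200/290]
  210 → roll 3 (new)  [load 210/290]
  80 → roll 1  [load 270/290]
  180 → roll 4 (new)  [load 180/290]
  170 → roll 5 (new)  [load 170/290]
  70 → roll 2  [load 270/290]
  40 → roll 3  [load 250/290]
  80 → roll 4  [load 260/290]
  150 → roll 6 (new)  [load 150/290]
  220 → roll 7 (new)  [load 220/290]
7 paper rolls opened.

7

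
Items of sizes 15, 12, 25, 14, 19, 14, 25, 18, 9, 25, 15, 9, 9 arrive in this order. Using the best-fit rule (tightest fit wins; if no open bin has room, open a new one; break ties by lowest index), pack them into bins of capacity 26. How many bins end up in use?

  15 → bin 1 (new)  [load 15/26]
  12 → bin 2 (new)  [load 12/26]
  25 → bin 3 (new)  [load 25/26]
  14 → bin 2  [load 26/26]
  19 → bin 4 (new)  [load 19/26]
  14 → bin 5 (new)  [load 14/26]
  25 → bin 6 (new)  [load 25/26]
  18 → bin 7 (new)  [load 18/26]
  9 → bin 1  [load 24/26]
  25 → bin 8 (new)  [load 25/26]
  15 → bin 9 (new)  [load 15/26]
  9 → bin 9  [load 24/26]
  9 → bin 5  [load 23/26]
9 bins opened.

9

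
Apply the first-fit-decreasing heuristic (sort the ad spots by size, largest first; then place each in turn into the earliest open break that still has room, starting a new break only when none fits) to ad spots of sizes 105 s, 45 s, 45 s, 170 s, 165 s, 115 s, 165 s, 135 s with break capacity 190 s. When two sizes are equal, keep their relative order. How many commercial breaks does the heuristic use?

6

Sorted descending: 170, 165, 165, 135, 115, 105, 45, 45.
  170 → break 1 (new)  [load 170/190]
  165 → break 2 (new)  [load 165/190]
  165 → break 3 (new)  [load 165/190]
  135 → break 4 (new)  [load 135/190]
  115 → break 5 (new)  [load 115/190]
  105 → break 6 (new)  [load 105/190]
  45 → break 4  [load 180/190]
  45 → break 5  [load 160/190]
6 commercial breaks opened.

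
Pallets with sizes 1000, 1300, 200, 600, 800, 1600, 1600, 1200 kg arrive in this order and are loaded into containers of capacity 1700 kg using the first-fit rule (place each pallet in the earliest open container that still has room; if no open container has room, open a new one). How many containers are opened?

  1000 → container 1 (new)  [load 1000/1700]
  1300 → container 2 (new)  [load 1300/1700]
  200 → container 1  [load 1200/1700]
  600 → container 3 (new)  [load 600/1700]
  800 → container 3  [load 1400/1700]
  1600 → container 4 (new)  [load 1600/1700]
  1600 → container 5 (new)  [load 1600/1700]
  1200 → container 6 (new)  [load 1200/1700]
6 containers opened.

6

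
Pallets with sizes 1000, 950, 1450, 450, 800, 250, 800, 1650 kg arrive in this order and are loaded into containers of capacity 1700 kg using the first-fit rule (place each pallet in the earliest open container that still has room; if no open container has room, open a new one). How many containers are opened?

5

  1000 → container 1 (new)  [load 1000/1700]
  950 → container 2 (new)  [load 950/1700]
  1450 → container 3 (new)  [load 1450/1700]
  450 → container 1  [load 1450/1700]
  800 → container 4 (new)  [load 800/1700]
  250 → container 1  [load 1700/1700]
  800 → container 4  [load 1600/1700]
  1650 → container 5 (new)  [load 1650/1700]
5 containers opened.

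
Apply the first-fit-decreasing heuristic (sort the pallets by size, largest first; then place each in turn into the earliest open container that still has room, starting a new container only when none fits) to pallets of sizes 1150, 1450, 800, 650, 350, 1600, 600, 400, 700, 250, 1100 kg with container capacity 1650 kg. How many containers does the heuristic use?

Sorted descending: 1600, 1450, 1150, 1100, 800, 700, 650, 600, 400, 350, 250.
  1600 → container 1 (new)  [load 1600/1650]
  1450 → container 2 (new)  [load 1450/1650]
  1150 → container 3 (new)  [load 1150/1650]
  1100 → container 4 (new)  [load 1100/1650]
  800 → container 5 (new)  [load 800/1650]
  700 → container 5  [load 1500/1650]
  650 → container 6 (new)  [load 650/1650]
  600 → container 6  [load 1250/1650]
  400 → container 3  [load 1550/1650]
  350 → container 4  [load 1450/1650]
  250 → container 6  [load 1500/1650]
6 containers opened.

6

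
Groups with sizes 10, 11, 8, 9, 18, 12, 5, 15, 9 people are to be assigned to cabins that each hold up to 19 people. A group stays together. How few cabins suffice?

Total = 18 + 15 + 12 + 11 + 10 + 9 + 9 + 8 + 5 = 97 people.
Lower bound: ⌈97/19⌉ = 6 cabins.
A packing using 6 cabins:
  cabin 1: 18 = 18
  cabin 2: 15 = 15
  cabin 3: 12 + 5 = 17
  cabin 4: 11 + 8 = 19
  cabin 5: 10 + 9 = 19
  cabin 6: 9 = 9
This matches the lower bound, so 6 is optimal.

6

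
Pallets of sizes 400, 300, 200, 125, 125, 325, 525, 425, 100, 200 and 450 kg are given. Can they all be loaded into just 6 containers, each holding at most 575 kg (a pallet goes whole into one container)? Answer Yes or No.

Yes

A valid assignment using 6 containers:
  container 1: 525 = 525
  container 2: 450 + 125 = 575
  container 3: 425 + 125 = 550
  container 4: 400 + 100 = 500
  container 5: 325 + 200 = 525
  container 6: 300 + 200 = 500
Every load is within 575 kg, so 6 containers suffice.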